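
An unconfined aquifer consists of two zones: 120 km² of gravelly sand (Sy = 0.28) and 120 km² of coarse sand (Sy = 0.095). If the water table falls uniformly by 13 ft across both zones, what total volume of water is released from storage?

A₁ = 120 km² = 1.2 × 10^8 m²; A₂ = 120 km² = 1.2 × 10^8 m²
Δh = 13 ft = 3.962 m
ΔV₁ = 0.28 × 1.2 × 10^8 × 3.962 = 1.331 × 10^8 m³
ΔV₂ = 0.095 × 1.2 × 10^8 × 3.962 = 4.517 × 10^7 m³
ΔV = ΔV₁ + ΔV₂ = 1.783 × 10^8 m³

ΔV ≈ 1.78 × 10^8 m³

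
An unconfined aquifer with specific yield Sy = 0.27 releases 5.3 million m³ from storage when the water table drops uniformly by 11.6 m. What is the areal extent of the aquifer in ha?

A ≈ 169 ha

ΔV = 5.3 million m³ = 5.3 × 10^6 m³
A = ΔV / (Sy × Δh) = 5.3 × 10^6 / (0.27 × 11.6) = 1.692 × 10^6 m²
A = 1.692 × 10^6 m² = 169.2 ha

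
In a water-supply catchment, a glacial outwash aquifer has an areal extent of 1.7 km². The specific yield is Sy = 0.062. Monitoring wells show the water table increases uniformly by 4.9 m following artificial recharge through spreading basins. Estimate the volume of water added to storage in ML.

ΔV ≈ 516 ML

A = 1.7 km² = 1.7 × 10^6 m²
ΔV = Sy × A × Δh = 0.062 × 1.7 × 10^6 m² × 4.9 m = 5.165 × 10^5 m³
ΔV = 5.165 × 10^5 m³ = 516.5 ML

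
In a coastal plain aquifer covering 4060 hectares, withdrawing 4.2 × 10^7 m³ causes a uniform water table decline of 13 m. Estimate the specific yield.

Sy ≈ 0.08

A = 4060 hectares = 4.06 × 10^7 m²
Sy = ΔV / (A × Δh) = 4.2 × 10^7 m³ / (4.06 × 10^7 m² × 13 m) = 0.07958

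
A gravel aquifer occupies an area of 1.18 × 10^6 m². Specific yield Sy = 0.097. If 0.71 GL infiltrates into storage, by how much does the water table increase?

ΔV = 0.71 GL = 7.1 × 10^5 m³
Δh = ΔV / (Sy × A) = 7.1 × 10^5 m³ / (0.097 × 1.18 × 10^6 m²) = 6.203 m

Δh ≈ 6.2 m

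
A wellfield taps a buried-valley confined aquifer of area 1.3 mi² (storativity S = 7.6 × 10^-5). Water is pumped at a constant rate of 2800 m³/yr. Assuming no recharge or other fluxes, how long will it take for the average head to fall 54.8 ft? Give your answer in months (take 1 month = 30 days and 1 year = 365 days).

t ≈ 18.6 months

A = 1.3 mi² = 3.367 × 10^6 m²
Δh = 54.8 ft = 16.7 m
ΔV = S × A × Δh = 7.6 × 10^-5 × 3.367 × 10^6 × 16.7 = 4274 m³
Q = 2800 m³/yr = 7.671 m³/d
t = ΔV / Q = 4274 m³ / 7.671 m³/d = 557.2 d
t = 557.2 d ≈ 18.57 months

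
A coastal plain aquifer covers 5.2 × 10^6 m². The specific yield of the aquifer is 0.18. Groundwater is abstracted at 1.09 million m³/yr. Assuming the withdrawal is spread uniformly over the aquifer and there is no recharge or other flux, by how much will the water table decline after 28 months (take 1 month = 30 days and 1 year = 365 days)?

Q = 1.09 million m³/yr = 2986 m³/d
t = 28 months = 840 d
ΔV = Q × t = 2986 m³/d × 840 d = 2.508 × 10^6 m³
Δh = ΔV / (Sy × A) = 2.508 × 10^6 / (0.18 × 5.2 × 10^6) = 2.68 m

Δh ≈ 2.68 m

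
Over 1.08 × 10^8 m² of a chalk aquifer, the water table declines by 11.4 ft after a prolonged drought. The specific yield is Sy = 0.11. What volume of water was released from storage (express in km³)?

Δh = 11.4 ft = 3.475 m
ΔV = Sy × A × Δh = 0.11 × 1.08 × 10^8 m² × 3.475 m = 4.128 × 10^7 m³
ΔV = 4.128 × 10^7 m³ = 0.04128 km³

ΔV ≈ 0.0413 km³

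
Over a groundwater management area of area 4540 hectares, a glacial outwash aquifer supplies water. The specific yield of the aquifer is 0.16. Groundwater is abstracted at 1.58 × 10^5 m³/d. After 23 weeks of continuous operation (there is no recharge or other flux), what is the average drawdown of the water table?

Δh ≈ 3.5 m

A = 4540 hectares = 4.54 × 10^7 m²
t = 23 weeks = 161 d
ΔV = Q × t = 1.58 × 10^5 m³/d × 161 d = 2.544 × 10^7 m³
Δh = ΔV / (Sy × A) = 2.544 × 10^7 / (0.16 × 4.54 × 10^7) = 3.502 m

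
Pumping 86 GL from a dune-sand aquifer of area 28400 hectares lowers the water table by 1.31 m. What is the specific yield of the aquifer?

A = 28400 hectares = 2.84 × 10^8 m²
ΔV = 86 GL = 8.6 × 10^7 m³
Sy = ΔV / (A × Δh) = 8.6 × 10^7 m³ / (2.84 × 10^8 m² × 1.31 m) = 0.2312

Sy ≈ 0.23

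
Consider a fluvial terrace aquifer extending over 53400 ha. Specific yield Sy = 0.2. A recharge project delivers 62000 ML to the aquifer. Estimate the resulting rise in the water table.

Δh ≈ 0.581 m

A = 53400 ha = 5.34 × 10^8 m²
ΔV = 62000 ML = 6.2 × 10^7 m³
Δh = ΔV / (Sy × A) = 6.2 × 10^7 m³ / (0.2 × 5.34 × 10^8 m²) = 0.5805 m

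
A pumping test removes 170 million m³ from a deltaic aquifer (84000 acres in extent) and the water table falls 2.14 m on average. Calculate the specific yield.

A = 84000 acres = 3.399 × 10^8 m²
ΔV = 170 million m³ = 1.7 × 10^8 m³
Sy = ΔV / (A × Δh) = 1.7 × 10^8 m³ / (3.399 × 10^8 m² × 2.14 m) = 0.2337

Sy ≈ 0.23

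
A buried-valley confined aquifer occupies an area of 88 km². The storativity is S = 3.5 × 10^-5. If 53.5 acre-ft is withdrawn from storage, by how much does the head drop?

Δh ≈ 21.4 m

A = 88 km² = 8.8 × 10^7 m²
ΔV = 53.5 acre-ft = 65990 m³
Δh = ΔV / (S × A) = 65990 m³ / (3.5 × 10^-5 × 8.8 × 10^7 m²) = 21.43 m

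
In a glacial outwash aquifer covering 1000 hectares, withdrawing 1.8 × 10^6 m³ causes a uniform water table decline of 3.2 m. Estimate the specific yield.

Sy ≈ 0.056

A = 1000 hectares = 1 × 10^7 m²
Sy = ΔV / (A × Δh) = 1.8 × 10^6 m³ / (1 × 10^7 m² × 3.2 m) = 0.05625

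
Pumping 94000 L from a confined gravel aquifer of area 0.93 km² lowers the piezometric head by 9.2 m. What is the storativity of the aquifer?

S ≈ 1.1 × 10^-5

A = 0.93 km² = 9.3 × 10^5 m²
ΔV = 94000 L = 94 m³
S = ΔV / (A × Δh) = 94 m³ / (9.3 × 10^5 m² × 9.2 m) = 1.099 × 10^-5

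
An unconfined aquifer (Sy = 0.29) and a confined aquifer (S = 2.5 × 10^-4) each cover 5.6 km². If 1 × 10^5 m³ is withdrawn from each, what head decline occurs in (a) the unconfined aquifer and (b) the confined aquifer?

Δh_u ≈ 0.0616 m; Δh_c ≈ 71.4 m

A = 5.6 km² = 5.6 × 10^6 m²
Unconfined: Δh_u = ΔV/(Sy·A) = 1 × 10^5/(0.29 × 5.6 × 10^6) = 0.06158 m
Confined: Δh_c = ΔV/(S·A) = 1 × 10^5/(2.5 × 10^-4 × 5.6 × 10^6) = 71.43 m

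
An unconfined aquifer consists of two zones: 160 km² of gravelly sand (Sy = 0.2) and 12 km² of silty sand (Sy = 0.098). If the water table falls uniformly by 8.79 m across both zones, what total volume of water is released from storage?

ΔV ≈ 2.92 × 10^8 m³

A₁ = 160 km² = 1.6 × 10^8 m²; A₂ = 12 km² = 1.2 × 10^7 m²
ΔV₁ = 0.2 × 1.6 × 10^8 × 8.79 = 2.813 × 10^8 m³
ΔV₂ = 0.098 × 1.2 × 10^7 × 8.79 = 1.034 × 10^7 m³
ΔV = ΔV₁ + ΔV₂ = 2.916 × 10^8 m³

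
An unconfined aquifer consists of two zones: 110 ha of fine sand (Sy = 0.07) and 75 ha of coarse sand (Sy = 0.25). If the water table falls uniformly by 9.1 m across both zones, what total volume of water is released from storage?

A₁ = 110 ha = 1.1 × 10^6 m²; A₂ = 75 ha = 7.5 × 10^5 m²
ΔV₁ = 0.07 × 1.1 × 10^6 × 9.1 = 7.007 × 10^5 m³
ΔV₂ = 0.25 × 7.5 × 10^5 × 9.1 = 1.706 × 10^6 m³
ΔV = ΔV₁ + ΔV₂ = 2.407 × 10^6 m³

ΔV ≈ 2.41 × 10^6 m³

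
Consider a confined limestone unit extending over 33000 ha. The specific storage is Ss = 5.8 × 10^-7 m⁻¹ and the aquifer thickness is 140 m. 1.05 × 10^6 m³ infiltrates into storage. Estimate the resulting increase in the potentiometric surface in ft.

Δh ≈ 129 ft

S = Ss × b = 5.8 × 10^-7 m⁻¹ × 140 m = 8.12 × 10^-5
A = 33000 ha = 3.3 × 10^8 m²
Δh = ΔV / (S × A) = 1.05 × 10^6 m³ / (8.12 × 10^-5 × 3.3 × 10^8 m²) = 39.18 m
Δh = 39.18 m = 128.6 ft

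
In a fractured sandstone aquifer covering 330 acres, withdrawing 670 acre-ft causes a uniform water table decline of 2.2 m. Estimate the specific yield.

Sy ≈ 0.28

A = 330 acres = 1.335 × 10^6 m²
ΔV = 670 acre-ft = 8.264 × 10^5 m³
Sy = ΔV / (A × Δh) = 8.264 × 10^5 m³ / (1.335 × 10^6 m² × 2.2 m) = 0.2813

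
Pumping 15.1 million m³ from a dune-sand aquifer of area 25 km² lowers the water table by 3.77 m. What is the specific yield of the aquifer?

Sy ≈ 0.16

A = 25 km² = 2.5 × 10^7 m²
ΔV = 15.1 million m³ = 1.51 × 10^7 m³
Sy = ΔV / (A × Δh) = 1.51 × 10^7 m³ / (2.5 × 10^7 m² × 3.77 m) = 0.1602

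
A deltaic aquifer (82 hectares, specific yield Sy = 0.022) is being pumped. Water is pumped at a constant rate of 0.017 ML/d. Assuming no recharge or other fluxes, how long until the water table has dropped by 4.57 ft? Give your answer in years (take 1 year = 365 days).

t ≈ 4.05 years

A = 82 hectares = 8.2 × 10^5 m²
Δh = 4.57 ft = 1.393 m
ΔV = Sy × A × Δh = 0.022 × 8.2 × 10^5 × 1.393 = 25130 m³
Q = 0.017 ML/d = 17 m³/d
t = ΔV / Q = 25130 m³ / 17 m³/d = 1478 d
t = 1478 d ≈ 4.05 years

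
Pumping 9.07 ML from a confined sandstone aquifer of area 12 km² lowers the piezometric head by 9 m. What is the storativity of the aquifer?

S ≈ 8.4 × 10^-5

A = 12 km² = 1.2 × 10^7 m²
ΔV = 9.07 ML = 9070 m³
S = ΔV / (A × Δh) = 9070 m³ / (1.2 × 10^7 m² × 9 m) = 8.398 × 10^-5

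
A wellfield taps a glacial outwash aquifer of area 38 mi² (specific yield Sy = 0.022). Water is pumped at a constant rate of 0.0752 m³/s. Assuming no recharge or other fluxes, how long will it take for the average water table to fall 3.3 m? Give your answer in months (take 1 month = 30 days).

A = 38 mi² = 9.842 × 10^7 m²
ΔV = Sy × A × Δh = 0.022 × 9.842 × 10^7 × 3.3 = 7.145 × 10^6 m³
Q = 0.0752 m³/s = 6497 m³/d
t = ΔV / Q = 7.145 × 10^6 m³ / 6497 m³/d = 1100 d
t = 1100 d ≈ 36.66 months

t ≈ 36.7 months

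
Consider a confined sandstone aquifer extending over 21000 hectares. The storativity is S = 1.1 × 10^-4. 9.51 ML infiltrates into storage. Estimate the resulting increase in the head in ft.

Δh ≈ 1.35 ft

A = 21000 hectares = 2.1 × 10^8 m²
ΔV = 9.51 ML = 9510 m³
Δh = ΔV / (S × A) = 9510 m³ / (1.1 × 10^-4 × 2.1 × 10^8 m²) = 0.4117 m
Δh = 0.4117 m = 1.351 ft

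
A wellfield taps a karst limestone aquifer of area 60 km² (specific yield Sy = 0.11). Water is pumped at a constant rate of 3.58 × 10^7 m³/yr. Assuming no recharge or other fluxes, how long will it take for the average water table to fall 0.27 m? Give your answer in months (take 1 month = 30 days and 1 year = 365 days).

A = 60 km² = 6 × 10^7 m²
ΔV = Sy × A × Δh = 0.11 × 6 × 10^7 × 0.27 = 1.782 × 10^6 m³
Q = 3.58 × 10^7 m³/yr = 98080 m³/d
t = ΔV / Q = 1.782 × 10^6 m³ / 98080 m³/d = 18.17 d
t = 18.17 d ≈ 0.6056 months

t ≈ 0.606 months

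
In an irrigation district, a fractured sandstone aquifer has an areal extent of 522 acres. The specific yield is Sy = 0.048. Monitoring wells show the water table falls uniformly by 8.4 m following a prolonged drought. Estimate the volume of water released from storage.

A = 522 acres = 2.112 × 10^6 m²
ΔV = Sy × A × Δh = 0.048 × 2.112 × 10^6 m² × 8.4 m = 8.517 × 10^5 m³

ΔV ≈ 8.52 × 10^5 m³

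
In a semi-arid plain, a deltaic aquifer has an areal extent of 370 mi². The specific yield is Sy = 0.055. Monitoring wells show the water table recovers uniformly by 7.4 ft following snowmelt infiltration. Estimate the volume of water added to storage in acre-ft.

ΔV ≈ 96400 acre-ft

A = 370 mi² = 9.583 × 10^8 m²
Δh = 7.4 ft = 2.256 m
ΔV = Sy × A × Δh = 0.055 × 9.583 × 10^8 m² × 2.256 m = 1.189 × 10^8 m³
ΔV = 1.189 × 10^8 m³ = 96380 acre-ft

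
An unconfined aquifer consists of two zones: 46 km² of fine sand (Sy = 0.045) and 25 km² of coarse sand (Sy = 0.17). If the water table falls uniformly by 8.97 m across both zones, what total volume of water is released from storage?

ΔV ≈ 5.67 × 10^7 m³

A₁ = 46 km² = 4.6 × 10^7 m²; A₂ = 25 km² = 2.5 × 10^7 m²
ΔV₁ = 0.045 × 4.6 × 10^7 × 8.97 = 1.857 × 10^7 m³
ΔV₂ = 0.17 × 2.5 × 10^7 × 8.97 = 3.812 × 10^7 m³
ΔV = ΔV₁ + ΔV₂ = 5.669 × 10^7 m³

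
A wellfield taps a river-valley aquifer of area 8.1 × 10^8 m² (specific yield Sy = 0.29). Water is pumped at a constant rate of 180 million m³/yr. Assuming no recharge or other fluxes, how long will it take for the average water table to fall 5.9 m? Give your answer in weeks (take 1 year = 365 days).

t ≈ 401 weeks

ΔV = Sy × A × Δh = 0.29 × 8.1 × 10^8 × 5.9 = 1.386 × 10^9 m³
Q = 180 million m³/yr = 4.932 × 10^5 m³/d
t = ΔV / Q = 1.386 × 10^9 m³ / 4.932 × 10^5 m³/d = 2810 d
t = 2810 d ≈ 401.5 weeks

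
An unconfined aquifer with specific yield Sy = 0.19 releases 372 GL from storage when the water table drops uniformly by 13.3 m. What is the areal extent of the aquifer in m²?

ΔV = 372 GL = 3.72 × 10^8 m³
A = ΔV / (Sy × Δh) = 3.72 × 10^8 / (0.19 × 13.3) = 1.472 × 10^8 m²

A ≈ 1.47 × 10^8 m²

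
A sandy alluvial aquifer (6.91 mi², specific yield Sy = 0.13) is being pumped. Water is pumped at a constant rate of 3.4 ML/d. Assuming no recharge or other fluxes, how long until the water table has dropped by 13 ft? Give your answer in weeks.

A = 6.91 mi² = 1.79 × 10^7 m²
Δh = 13 ft = 3.962 m
ΔV = Sy × A × Δh = 0.13 × 1.79 × 10^7 × 3.962 = 9.219 × 10^6 m³
Q = 3.4 ML/d = 3400 m³/d
t = ΔV / Q = 9.219 × 10^6 m³ / 3400 m³/d = 2711 d
t = 2711 d ≈ 387.3 weeks

t ≈ 387 weeks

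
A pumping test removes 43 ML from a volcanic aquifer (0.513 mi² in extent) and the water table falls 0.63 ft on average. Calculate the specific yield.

A = 0.513 mi² = 1.329 × 10^6 m²
Δh = 0.63 ft = 0.192 m
ΔV = 43 ML = 43000 m³
Sy = ΔV / (A × Δh) = 43000 m³ / (1.329 × 10^6 m² × 0.192 m) = 0.1685

Sy ≈ 0.17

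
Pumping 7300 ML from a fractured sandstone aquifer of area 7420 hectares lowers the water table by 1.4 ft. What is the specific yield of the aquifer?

A = 7420 hectares = 7.42 × 10^7 m²
Δh = 1.4 ft = 0.4267 m
ΔV = 7300 ML = 7.3 × 10^6 m³
Sy = ΔV / (A × Δh) = 7.3 × 10^6 m³ / (7.42 × 10^7 m² × 0.4267 m) = 0.2306

Sy ≈ 0.23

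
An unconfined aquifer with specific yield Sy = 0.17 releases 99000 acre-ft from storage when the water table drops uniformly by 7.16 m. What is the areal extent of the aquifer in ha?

ΔV = 99000 acre-ft = 1.221 × 10^8 m³
A = ΔV / (Sy × Δh) = 1.221 × 10^8 / (0.17 × 7.16) = 1.003 × 10^8 m²
A = 1.003 × 10^8 m² = 10030 ha

A ≈ 10000 ha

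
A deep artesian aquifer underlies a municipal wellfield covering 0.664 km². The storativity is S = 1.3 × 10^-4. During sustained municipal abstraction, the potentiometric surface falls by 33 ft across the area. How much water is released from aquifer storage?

A = 0.664 km² = 6.64 × 10^5 m²
Δh = 33 ft = 10.06 m
ΔV = S × A × Δh = 1.3 × 10^-4 × 6.64 × 10^5 m² × 10.06 m = 868.2 m³

ΔV ≈ 868 m³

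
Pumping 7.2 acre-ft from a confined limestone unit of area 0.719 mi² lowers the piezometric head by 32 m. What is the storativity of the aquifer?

S ≈ 1.5 × 10^-4

A = 0.719 mi² = 1.862 × 10^6 m²
ΔV = 7.2 acre-ft = 8881 m³
S = ΔV / (A × Δh) = 8881 m³ / (1.862 × 10^6 m² × 32 m) = 1.49 × 10^-4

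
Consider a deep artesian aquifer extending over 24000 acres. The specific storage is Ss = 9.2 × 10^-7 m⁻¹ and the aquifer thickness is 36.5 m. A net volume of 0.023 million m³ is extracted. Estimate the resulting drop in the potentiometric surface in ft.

Δh ≈ 23.1 ft

S = Ss × b = 9.2 × 10^-7 m⁻¹ × 36.5 m = 3.358 × 10^-5
A = 24000 acres = 9.712 × 10^7 m²
ΔV = 0.023 million m³ = 23000 m³
Δh = ΔV / (S × A) = 23000 m³ / (3.358 × 10^-5 × 9.712 × 10^7 m²) = 7.052 m
Δh = 7.052 m = 23.14 ft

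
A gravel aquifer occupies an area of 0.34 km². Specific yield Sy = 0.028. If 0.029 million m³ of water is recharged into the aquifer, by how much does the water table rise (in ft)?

A = 0.34 km² = 3.4 × 10^5 m²
ΔV = 0.029 million m³ = 29000 m³
Δh = ΔV / (Sy × A) = 29000 m³ / (0.028 × 3.4 × 10^5 m²) = 3.046 m
Δh = 3.046 m = 9.994 ft

Δh ≈ 9.99 ft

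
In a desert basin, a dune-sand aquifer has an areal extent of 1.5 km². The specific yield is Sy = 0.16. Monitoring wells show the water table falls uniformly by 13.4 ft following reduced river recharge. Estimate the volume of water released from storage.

ΔV ≈ 9.8 × 10^5 m³

A = 1.5 km² = 1.5 × 10^6 m²
Δh = 13.4 ft = 4.084 m
ΔV = Sy × A × Δh = 0.16 × 1.5 × 10^6 m² × 4.084 m = 9.802 × 10^5 m³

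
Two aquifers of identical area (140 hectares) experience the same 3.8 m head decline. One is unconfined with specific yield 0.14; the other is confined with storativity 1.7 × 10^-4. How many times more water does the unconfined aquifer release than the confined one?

A = 140 hectares = 1.4 × 10^6 m²
Unconfined: ΔV_u = Sy × A × Δh = 0.14 × 1.4 × 10^6 × 3.8 = 7.448 × 10^5 m³
Confined: ΔV_c = S × A × Δh = 1.7 × 10^-4 × 1.4 × 10^6 × 3.8 = 904.4 m³
Ratio = ΔV_u / ΔV_c = Sy / S = 0.14 / 1.7 × 10^-4 = 823.5

ΔV_u / ΔV_c ≈ 824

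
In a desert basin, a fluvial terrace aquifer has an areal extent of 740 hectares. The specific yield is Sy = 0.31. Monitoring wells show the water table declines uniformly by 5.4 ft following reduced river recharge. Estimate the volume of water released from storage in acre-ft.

ΔV ≈ 3060 acre-ft

A = 740 hectares = 7.4 × 10^6 m²
Δh = 5.4 ft = 1.646 m
ΔV = Sy × A × Δh = 0.31 × 7.4 × 10^6 m² × 1.646 m = 3.776 × 10^6 m³
ΔV = 3.776 × 10^6 m³ = 3061 acre-ft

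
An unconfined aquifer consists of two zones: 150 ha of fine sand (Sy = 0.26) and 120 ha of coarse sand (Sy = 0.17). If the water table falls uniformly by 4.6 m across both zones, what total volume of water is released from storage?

A₁ = 150 ha = 1.5 × 10^6 m²; A₂ = 120 ha = 1.2 × 10^6 m²
ΔV₁ = 0.26 × 1.5 × 10^6 × 4.6 = 1.794 × 10^6 m³
ΔV₂ = 0.17 × 1.2 × 10^6 × 4.6 = 9.384 × 10^5 m³
ΔV = ΔV₁ + ΔV₂ = 2.732 × 10^6 m³

ΔV ≈ 2.73 × 10^6 m³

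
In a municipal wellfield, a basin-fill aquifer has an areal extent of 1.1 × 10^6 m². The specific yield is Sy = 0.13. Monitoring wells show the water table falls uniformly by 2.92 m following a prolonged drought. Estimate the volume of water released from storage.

ΔV = Sy × A × Δh = 0.13 × 1.1 × 10^6 m² × 2.92 m = 4.176 × 10^5 m³

ΔV ≈ 4.18 × 10^5 m³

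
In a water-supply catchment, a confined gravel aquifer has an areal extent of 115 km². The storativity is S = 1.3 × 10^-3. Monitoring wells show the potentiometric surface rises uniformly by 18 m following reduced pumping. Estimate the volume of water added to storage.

A = 115 km² = 1.15 × 10^8 m²
ΔV = S × A × Δh = 0.0013 × 1.15 × 10^8 m² × 18 m = 2.691 × 10^6 m³

ΔV ≈ 2.69 × 10^6 m³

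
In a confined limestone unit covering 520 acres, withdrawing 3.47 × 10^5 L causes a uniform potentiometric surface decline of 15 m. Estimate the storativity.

A = 520 acres = 2.104 × 10^6 m²
ΔV = 3.47 × 10^5 L = 347 m³
S = ΔV / (A × Δh) = 347 m³ / (2.104 × 10^6 m² × 15 m) = 1.099 × 10^-5

S ≈ 1.1 × 10^-5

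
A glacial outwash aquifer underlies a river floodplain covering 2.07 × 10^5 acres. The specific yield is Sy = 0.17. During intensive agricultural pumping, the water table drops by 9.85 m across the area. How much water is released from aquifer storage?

ΔV ≈ 1.4 × 10^9 m³

A = 2.07 × 10^5 acres = 8.377 × 10^8 m²
ΔV = Sy × A × Δh = 0.17 × 8.377 × 10^8 m² × 9.85 m = 1.403 × 10^9 m³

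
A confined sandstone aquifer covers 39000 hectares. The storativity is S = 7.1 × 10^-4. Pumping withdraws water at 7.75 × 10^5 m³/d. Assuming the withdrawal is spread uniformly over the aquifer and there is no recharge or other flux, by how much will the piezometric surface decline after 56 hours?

Δh ≈ 6.53 m

A = 39000 hectares = 3.9 × 10^8 m²
t = 56 hours = 2.333 d
ΔV = Q × t = 7.75 × 10^5 m³/d × 2.333 d = 1.808 × 10^6 m³
Δh = ΔV / (S × A) = 1.808 × 10^6 / (7.1 × 10^-4 × 3.9 × 10^8) = 6.531 m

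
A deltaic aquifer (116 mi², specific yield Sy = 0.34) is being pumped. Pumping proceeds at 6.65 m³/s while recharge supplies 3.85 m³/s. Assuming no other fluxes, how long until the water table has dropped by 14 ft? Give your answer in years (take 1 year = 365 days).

A = 116 mi² = 3.004 × 10^8 m²
Δh = 14 ft = 4.267 m
ΔV = Sy × A × Δh = 0.34 × 3.004 × 10^8 × 4.267 = 4.359 × 10^8 m³
Net withdrawal = 6.65 − 3.85 = 2.8 m³/s = 2.419 × 10^5 m³/d
t = ΔV / Q = 4.359 × 10^8 m³ / 2.419 × 10^5 m³/d = 1802 d
t = 1802 d ≈ 4.936 years

t ≈ 4.94 years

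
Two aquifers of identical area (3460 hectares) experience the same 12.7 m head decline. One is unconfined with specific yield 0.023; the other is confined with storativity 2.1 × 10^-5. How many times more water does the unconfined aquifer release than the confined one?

ΔV_u / ΔV_c ≈ 1100

A = 3460 hectares = 3.46 × 10^7 m²
Unconfined: ΔV_u = Sy × A × Δh = 0.023 × 3.46 × 10^7 × 12.7 = 1.011 × 10^7 m³
Confined: ΔV_c = S × A × Δh = 2.1 × 10^-5 × 3.46 × 10^7 × 12.7 = 9228 m³
Ratio = ΔV_u / ΔV_c = Sy / S = 0.023 / 2.1 × 10^-5 = 1095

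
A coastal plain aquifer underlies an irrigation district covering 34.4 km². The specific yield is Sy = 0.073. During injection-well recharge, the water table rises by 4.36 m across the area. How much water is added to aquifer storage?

ΔV ≈ 1.09 × 10^7 m³

A = 34.4 km² = 3.44 × 10^7 m²
ΔV = Sy × A × Δh = 0.073 × 3.44 × 10^7 m² × 4.36 m = 1.095 × 10^7 m³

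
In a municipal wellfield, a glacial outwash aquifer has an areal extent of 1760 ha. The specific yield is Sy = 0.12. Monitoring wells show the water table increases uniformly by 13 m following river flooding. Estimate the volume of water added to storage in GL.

ΔV ≈ 27.5 GL

A = 1760 ha = 1.76 × 10^7 m²
ΔV = Sy × A × Δh = 0.12 × 1.76 × 10^7 m² × 13 m = 2.746 × 10^7 m³
ΔV = 2.746 × 10^7 m³ = 27.46 GL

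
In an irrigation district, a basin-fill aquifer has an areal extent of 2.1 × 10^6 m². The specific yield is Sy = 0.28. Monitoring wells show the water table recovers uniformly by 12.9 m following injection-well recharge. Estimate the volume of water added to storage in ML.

ΔV ≈ 7590 ML

ΔV = Sy × A × Δh = 0.28 × 2.1 × 10^6 m² × 12.9 m = 7.585 × 10^6 m³
ΔV = 7.585 × 10^6 m³ = 7585 ML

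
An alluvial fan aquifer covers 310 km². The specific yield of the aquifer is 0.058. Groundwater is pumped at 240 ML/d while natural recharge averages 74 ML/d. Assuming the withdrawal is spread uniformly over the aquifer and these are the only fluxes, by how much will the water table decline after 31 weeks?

Δh ≈ 2 m

A = 310 km² = 3.1 × 10^8 m²
Net abstraction = 240 − 74 = 166 ML/d
Q_net = 166 ML/d = 1.66 × 10^5 m³/d
t = 31 weeks = 217 d
ΔV = Q × t = 1.66 × 10^5 m³/d × 217 d = 3.602 × 10^7 m³
Δh = ΔV / (Sy × A) = 3.602 × 10^7 / (0.058 × 3.1 × 10^8) = 2.003 m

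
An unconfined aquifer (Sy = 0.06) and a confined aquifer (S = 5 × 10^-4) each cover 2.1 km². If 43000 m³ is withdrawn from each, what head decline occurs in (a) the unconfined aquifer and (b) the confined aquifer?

A = 2.1 km² = 2.1 × 10^6 m²
Unconfined: Δh_u = ΔV/(Sy·A) = 43000/(0.06 × 2.1 × 10^6) = 0.3413 m
Confined: Δh_c = ΔV/(S·A) = 43000/(5 × 10^-4 × 2.1 × 10^6) = 40.95 m

Δh_u ≈ 0.341 m; Δh_c ≈ 41 m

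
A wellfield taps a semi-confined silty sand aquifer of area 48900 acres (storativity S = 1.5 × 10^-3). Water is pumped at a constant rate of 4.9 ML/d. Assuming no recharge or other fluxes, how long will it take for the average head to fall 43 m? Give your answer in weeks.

t ≈ 372 weeks

A = 48900 acres = 1.979 × 10^8 m²
ΔV = S × A × Δh = 0.0015 × 1.979 × 10^8 × 43 = 1.276 × 10^7 m³
Q = 4.9 ML/d = 4900 m³/d
t = ΔV / Q = 1.276 × 10^7 m³ / 4900 m³/d = 2605 d
t = 2605 d ≈ 372.1 weeks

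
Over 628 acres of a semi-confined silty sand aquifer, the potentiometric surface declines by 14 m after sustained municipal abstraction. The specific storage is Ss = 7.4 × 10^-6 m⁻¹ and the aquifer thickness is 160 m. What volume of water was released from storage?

S = Ss × b = 7.4 × 10^-6 m⁻¹ × 160 m = 1.184 × 10^-3
A = 628 acres = 2.541 × 10^6 m²
ΔV = S × A × Δh = 0.001184 × 2.541 × 10^6 m² × 14 m = 42130 m³

ΔV ≈ 42100 m³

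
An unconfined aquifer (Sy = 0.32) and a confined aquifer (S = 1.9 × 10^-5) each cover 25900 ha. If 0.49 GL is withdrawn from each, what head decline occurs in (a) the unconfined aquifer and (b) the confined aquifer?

Δh_u ≈ 0.00591 m; Δh_c ≈ 99.6 m

A = 25900 ha = 2.59 × 10^8 m²
ΔV = 0.49 GL = 4.9 × 10^5 m³
Unconfined: Δh_u = ΔV/(Sy·A) = 4.9 × 10^5/(0.32 × 2.59 × 10^8) = 0.005912 m
Confined: Δh_c = ΔV/(S·A) = 4.9 × 10^5/(1.9 × 10^-5 × 2.59 × 10^8) = 99.57 m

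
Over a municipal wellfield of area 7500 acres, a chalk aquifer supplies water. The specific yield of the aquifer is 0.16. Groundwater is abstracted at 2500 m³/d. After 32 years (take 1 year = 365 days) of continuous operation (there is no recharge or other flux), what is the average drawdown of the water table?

Δh ≈ 6.01 m

A = 7500 acres = 3.035 × 10^7 m²
t = 32 years = 11680 d
ΔV = Q × t = 2500 m³/d × 11680 d = 2.92 × 10^7 m³
Δh = ΔV / (Sy × A) = 2.92 × 10^7 / (0.16 × 3.035 × 10^7) = 6.013 m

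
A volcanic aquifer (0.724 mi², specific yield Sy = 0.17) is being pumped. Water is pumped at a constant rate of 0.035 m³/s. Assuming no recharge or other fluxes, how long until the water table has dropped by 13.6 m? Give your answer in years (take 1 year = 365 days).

A = 0.724 mi² = 1.875 × 10^6 m²
ΔV = Sy × A × Δh = 0.17 × 1.875 × 10^6 × 13.6 = 4.335 × 10^6 m³
Q = 0.035 m³/s = 3024 m³/d
t = ΔV / Q = 4.335 × 10^6 m³ / 3024 m³/d = 1434 d
t = 1434 d ≈ 3.928 years

t ≈ 3.93 years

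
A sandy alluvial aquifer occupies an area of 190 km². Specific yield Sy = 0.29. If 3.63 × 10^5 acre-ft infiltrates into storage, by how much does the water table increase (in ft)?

Δh ≈ 26.7 ft

A = 190 km² = 1.9 × 10^8 m²
ΔV = 3.63 × 10^5 acre-ft = 4.478 × 10^8 m³
Δh = ΔV / (Sy × A) = 4.478 × 10^8 m³ / (0.29 × 1.9 × 10^8 m²) = 8.126 m
Δh = 8.126 m = 26.66 ft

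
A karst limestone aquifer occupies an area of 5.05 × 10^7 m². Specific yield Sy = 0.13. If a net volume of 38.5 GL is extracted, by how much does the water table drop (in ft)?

ΔV = 38.5 GL = 3.85 × 10^7 m³
Δh = ΔV / (Sy × A) = 3.85 × 10^7 m³ / (0.13 × 5.05 × 10^7 m²) = 5.864 m
Δh = 5.864 m = 19.24 ft

Δh ≈ 19.2 ft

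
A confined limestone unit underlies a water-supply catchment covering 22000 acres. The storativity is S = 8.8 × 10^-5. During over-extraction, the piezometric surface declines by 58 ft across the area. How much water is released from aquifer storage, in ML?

A = 22000 acres = 8.903 × 10^7 m²
Δh = 58 ft = 17.68 m
ΔV = S × A × Δh = 8.8 × 10^-5 × 8.903 × 10^7 m² × 17.68 m = 1.385 × 10^5 m³
ΔV = 1.385 × 10^5 m³ = 138.5 ML

ΔV ≈ 139 ML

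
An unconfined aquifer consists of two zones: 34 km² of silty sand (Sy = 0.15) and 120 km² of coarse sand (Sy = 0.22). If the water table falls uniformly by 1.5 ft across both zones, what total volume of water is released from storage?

ΔV ≈ 1.44 × 10^7 m³

A₁ = 34 km² = 3.4 × 10^7 m²; A₂ = 120 km² = 1.2 × 10^8 m²
Δh = 1.5 ft = 0.4572 m
ΔV₁ = 0.15 × 3.4 × 10^7 × 0.4572 = 2.332 × 10^6 m³
ΔV₂ = 0.22 × 1.2 × 10^8 × 0.4572 = 1.207 × 10^7 m³
ΔV = ΔV₁ + ΔV₂ = 1.44 × 10^7 m³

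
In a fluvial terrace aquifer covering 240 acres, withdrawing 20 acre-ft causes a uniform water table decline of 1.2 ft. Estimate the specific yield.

Sy ≈ 0.069

A = 240 acres = 9.712 × 10^5 m²
Δh = 1.2 ft = 0.3658 m
ΔV = 20 acre-ft = 24670 m³
Sy = ΔV / (A × Δh) = 24670 m³ / (9.712 × 10^5 m² × 0.3658 m) = 0.06944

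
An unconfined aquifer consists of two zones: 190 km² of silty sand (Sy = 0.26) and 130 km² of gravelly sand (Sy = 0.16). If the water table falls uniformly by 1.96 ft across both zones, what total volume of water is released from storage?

ΔV ≈ 4.19 × 10^7 m³

A₁ = 190 km² = 1.9 × 10^8 m²; A₂ = 130 km² = 1.3 × 10^8 m²
Δh = 1.96 ft = 0.5974 m
ΔV₁ = 0.26 × 1.9 × 10^8 × 0.5974 = 2.951 × 10^7 m³
ΔV₂ = 0.16 × 1.3 × 10^8 × 0.5974 = 1.243 × 10^7 m³
ΔV = ΔV₁ + ΔV₂ = 4.194 × 10^7 m³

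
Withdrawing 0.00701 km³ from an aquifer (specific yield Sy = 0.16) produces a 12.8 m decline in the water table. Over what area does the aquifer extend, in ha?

ΔV = 0.00701 km³ = 7.01 × 10^6 m³
A = ΔV / (Sy × Δh) = 7.01 × 10^6 / (0.16 × 12.8) = 3.423 × 10^6 m²
A = 3.423 × 10^6 m² = 342.3 ha

A ≈ 342 ha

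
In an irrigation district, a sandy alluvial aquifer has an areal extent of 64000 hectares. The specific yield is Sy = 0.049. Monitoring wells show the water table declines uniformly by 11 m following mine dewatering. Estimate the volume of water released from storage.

A = 64000 hectares = 6.4 × 10^8 m²
ΔV = Sy × A × Δh = 0.049 × 6.4 × 10^8 m² × 11 m = 3.45 × 10^8 m³

ΔV ≈ 3.45 × 10^8 m³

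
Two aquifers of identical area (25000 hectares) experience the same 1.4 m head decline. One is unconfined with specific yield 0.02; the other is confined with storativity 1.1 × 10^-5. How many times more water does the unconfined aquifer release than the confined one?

A = 25000 hectares = 2.5 × 10^8 m²
Unconfined: ΔV_u = Sy × A × Δh = 0.02 × 2.5 × 10^8 × 1.4 = 7 × 10^6 m³
Confined: ΔV_c = S × A × Δh = 1.1 × 10^-5 × 2.5 × 10^8 × 1.4 = 3850 m³
Ratio = ΔV_u / ΔV_c = Sy / S = 0.02 / 1.1 × 10^-5 = 1818

ΔV_u / ΔV_c ≈ 1820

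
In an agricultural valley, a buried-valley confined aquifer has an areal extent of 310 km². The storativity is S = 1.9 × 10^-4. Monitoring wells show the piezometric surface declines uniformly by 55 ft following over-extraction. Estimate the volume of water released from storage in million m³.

ΔV ≈ 0.987 million m³

A = 310 km² = 3.1 × 10^8 m²
Δh = 55 ft = 16.76 m
ΔV = S × A × Δh = 1.9 × 10^-4 × 3.1 × 10^8 m² × 16.76 m = 9.874 × 10^5 m³
ΔV = 9.874 × 10^5 m³ = 0.9874 million m³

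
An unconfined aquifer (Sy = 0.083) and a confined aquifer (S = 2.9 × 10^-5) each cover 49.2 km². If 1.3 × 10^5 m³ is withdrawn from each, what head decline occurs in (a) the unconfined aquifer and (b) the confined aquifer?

Δh_u ≈ 0.0318 m; Δh_c ≈ 91.1 m

A = 49.2 km² = 4.92 × 10^7 m²
Unconfined: Δh_u = ΔV/(Sy·A) = 1.3 × 10^5/(0.083 × 4.92 × 10^7) = 0.03183 m
Confined: Δh_c = ΔV/(S·A) = 1.3 × 10^5/(2.9 × 10^-5 × 4.92 × 10^7) = 91.11 m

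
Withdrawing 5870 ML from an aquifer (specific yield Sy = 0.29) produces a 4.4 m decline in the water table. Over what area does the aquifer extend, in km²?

ΔV = 5870 ML = 5.87 × 10^6 m³
A = ΔV / (Sy × Δh) = 5.87 × 10^6 / (0.29 × 4.4) = 4.6 × 10^6 m²
A = 4.6 × 10^6 m² = 4.6 km²

A ≈ 4.6 km²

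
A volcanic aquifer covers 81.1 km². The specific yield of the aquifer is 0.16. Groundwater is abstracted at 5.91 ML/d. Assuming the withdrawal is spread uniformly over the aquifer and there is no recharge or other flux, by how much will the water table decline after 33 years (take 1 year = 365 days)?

Δh ≈ 5.49 m

A = 81.1 km² = 8.11 × 10^7 m²
Q = 5.91 ML/d = 5910 m³/d
t = 33 years = 12040 d
ΔV = Q × t = 5910 m³/d × 12040 d = 7.119 × 10^7 m³
Δh = ΔV / (Sy × A) = 7.119 × 10^7 / (0.16 × 8.11 × 10^7) = 5.486 m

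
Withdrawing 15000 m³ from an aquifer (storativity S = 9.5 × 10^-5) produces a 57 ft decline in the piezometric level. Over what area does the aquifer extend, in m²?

Δh = 57 ft = 17.37 m
A = ΔV / (S × Δh) = 15000 / (9.5 × 10^-5 × 17.37) = 9.088 × 10^6 m²

A ≈ 9.09 × 10^6 m²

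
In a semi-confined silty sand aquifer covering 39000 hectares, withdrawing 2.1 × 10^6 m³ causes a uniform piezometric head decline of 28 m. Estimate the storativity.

S ≈ 1.9 × 10^-4

A = 39000 hectares = 3.9 × 10^8 m²
S = ΔV / (A × Δh) = 2.1 × 10^6 m³ / (3.9 × 10^8 m² × 28 m) = 1.923 × 10^-4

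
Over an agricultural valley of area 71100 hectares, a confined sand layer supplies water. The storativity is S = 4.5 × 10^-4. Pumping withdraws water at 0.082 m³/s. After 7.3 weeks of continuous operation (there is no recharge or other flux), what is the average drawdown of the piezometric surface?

A = 71100 hectares = 7.11 × 10^8 m²
Q = 0.082 m³/s = 7085 m³/d
t = 7.3 weeks = 51.1 d
ΔV = Q × t = 7085 m³/d × 51.1 d = 3.62 × 10^5 m³
Δh = ΔV / (S × A) = 3.62 × 10^5 / (4.5 × 10^-4 × 7.11 × 10^8) = 1.132 m

Δh ≈ 1.13 m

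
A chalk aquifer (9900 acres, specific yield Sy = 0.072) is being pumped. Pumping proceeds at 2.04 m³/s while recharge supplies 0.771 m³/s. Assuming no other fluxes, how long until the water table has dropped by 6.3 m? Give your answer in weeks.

t ≈ 23.7 weeks

A = 9900 acres = 4.006 × 10^7 m²
ΔV = Sy × A × Δh = 0.072 × 4.006 × 10^7 × 6.3 = 1.817 × 10^7 m³
Net withdrawal = 2.04 − 0.771 = 1.269 m³/s = 1.096 × 10^5 m³/d
t = ΔV / Q = 1.817 × 10^7 m³ / 1.096 × 10^5 m³/d = 165.7 d
t = 165.7 d ≈ 23.68 weeks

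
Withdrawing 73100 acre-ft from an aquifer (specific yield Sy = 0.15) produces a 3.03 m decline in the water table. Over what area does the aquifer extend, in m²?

ΔV = 73100 acre-ft = 9.017 × 10^7 m³
A = ΔV / (Sy × Δh) = 9.017 × 10^7 / (0.15 × 3.03) = 1.984 × 10^8 m²

A ≈ 1.98 × 10^8 m²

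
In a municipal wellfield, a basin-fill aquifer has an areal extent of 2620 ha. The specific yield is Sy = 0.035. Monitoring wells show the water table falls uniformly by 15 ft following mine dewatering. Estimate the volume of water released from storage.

A = 2620 ha = 2.62 × 10^7 m²
Δh = 15 ft = 4.572 m
ΔV = Sy × A × Δh = 0.035 × 2.62 × 10^7 m² × 4.572 m = 4.193 × 10^6 m³

ΔV ≈ 4.19 × 10^6 m³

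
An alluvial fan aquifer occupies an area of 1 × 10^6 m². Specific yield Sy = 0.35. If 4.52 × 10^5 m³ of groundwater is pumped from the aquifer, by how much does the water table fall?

Δh = ΔV / (Sy × A) = 4.52 × 10^5 m³ / (0.35 × 1 × 10^6 m²) = 1.291 m

Δh ≈ 1.29 m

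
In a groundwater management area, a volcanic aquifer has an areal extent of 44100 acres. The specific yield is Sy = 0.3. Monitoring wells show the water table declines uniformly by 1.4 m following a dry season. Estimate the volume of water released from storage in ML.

ΔV ≈ 75000 ML

A = 44100 acres = 1.785 × 10^8 m²
ΔV = Sy × A × Δh = 0.3 × 1.785 × 10^8 m² × 1.4 m = 7.496 × 10^7 m³
ΔV = 7.496 × 10^7 m³ = 74960 ML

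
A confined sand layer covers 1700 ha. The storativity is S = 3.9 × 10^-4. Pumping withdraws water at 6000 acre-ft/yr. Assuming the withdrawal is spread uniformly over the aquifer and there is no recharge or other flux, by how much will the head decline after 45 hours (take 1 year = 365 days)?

Δh ≈ 5.73 m

A = 1700 ha = 1.7 × 10^7 m²
Q = 6000 acre-ft/yr = 20280 m³/d
t = 45 hours = 1.875 d
ΔV = Q × t = 20280 m³/d × 1.875 d = 38020 m³
Δh = ΔV / (S × A) = 38020 / (3.9 × 10^-4 × 1.7 × 10^7) = 5.734 m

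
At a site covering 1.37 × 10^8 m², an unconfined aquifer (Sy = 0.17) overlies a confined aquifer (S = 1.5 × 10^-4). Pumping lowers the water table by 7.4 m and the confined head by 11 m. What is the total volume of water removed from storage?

Unconfined: ΔV_u = Sy × A × Δh_u = 0.17 × 1.37 × 10^8 × 7.4 = 1.723 × 10^8 m³
Confined: ΔV_c = S × A × Δh_c = 1.5 × 10^-4 × 1.37 × 10^8 × 11 = 2.26 × 10^5 m³
Total ΔV = 1.723 × 10^8 + 2.26 × 10^5 = 1.726 × 10^8 m³

ΔV ≈ 1.73 × 10^8 m³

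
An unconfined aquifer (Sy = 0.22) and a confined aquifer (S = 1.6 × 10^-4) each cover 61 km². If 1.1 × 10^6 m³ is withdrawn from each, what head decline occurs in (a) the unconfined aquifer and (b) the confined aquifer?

A = 61 km² = 6.1 × 10^7 m²
Unconfined: Δh_u = ΔV/(Sy·A) = 1.1 × 10^6/(0.22 × 6.1 × 10^7) = 0.08197 m
Confined: Δh_c = ΔV/(S·A) = 1.1 × 10^6/(1.6 × 10^-4 × 6.1 × 10^7) = 112.7 m

Δh_u ≈ 0.082 m; Δh_c ≈ 113 m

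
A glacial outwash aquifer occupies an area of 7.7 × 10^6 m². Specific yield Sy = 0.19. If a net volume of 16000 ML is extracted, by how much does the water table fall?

ΔV = 16000 ML = 1.6 × 10^7 m³
Δh = ΔV / (Sy × A) = 1.6 × 10^7 m³ / (0.19 × 7.7 × 10^6 m²) = 10.94 m

Δh ≈ 10.9 m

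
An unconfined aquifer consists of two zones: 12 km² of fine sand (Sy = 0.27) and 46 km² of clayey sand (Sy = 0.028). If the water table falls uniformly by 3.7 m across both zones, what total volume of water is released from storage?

ΔV ≈ 1.68 × 10^7 m³

A₁ = 12 km² = 1.2 × 10^7 m²; A₂ = 46 km² = 4.6 × 10^7 m²
ΔV₁ = 0.27 × 1.2 × 10^7 × 3.7 = 1.199 × 10^7 m³
ΔV₂ = 0.028 × 4.6 × 10^7 × 3.7 = 4.766 × 10^6 m³
ΔV = ΔV₁ + ΔV₂ = 1.675 × 10^7 m³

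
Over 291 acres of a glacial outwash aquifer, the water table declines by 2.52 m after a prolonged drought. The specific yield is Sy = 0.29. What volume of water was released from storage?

ΔV ≈ 8.61 × 10^5 m³

A = 291 acres = 1.178 × 10^6 m²
ΔV = Sy × A × Δh = 0.29 × 1.178 × 10^6 m² × 2.52 m = 8.606 × 10^5 m³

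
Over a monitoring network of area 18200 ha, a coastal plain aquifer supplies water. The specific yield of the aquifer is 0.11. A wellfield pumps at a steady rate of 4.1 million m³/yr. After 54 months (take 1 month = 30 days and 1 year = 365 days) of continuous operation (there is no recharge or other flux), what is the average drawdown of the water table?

A = 18200 ha = 1.82 × 10^8 m²
Q = 4.1 million m³/yr = 11230 m³/d
t = 54 months = 1620 d
ΔV = Q × t = 11230 m³/d × 1620 d = 1.82 × 10^7 m³
Δh = ΔV / (Sy × A) = 1.82 × 10^7 / (0.11 × 1.82 × 10^8) = 0.909 m

Δh ≈ 0.909 m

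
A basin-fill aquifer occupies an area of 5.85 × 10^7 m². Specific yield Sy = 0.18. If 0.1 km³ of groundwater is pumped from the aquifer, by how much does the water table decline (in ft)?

ΔV = 0.1 km³ = 1 × 10^8 m³
Δh = ΔV / (Sy × A) = 1 × 10^8 m³ / (0.18 × 5.85 × 10^7 m²) = 9.497 m
Δh = 9.497 m = 31.16 ft

Δh ≈ 31.2 ft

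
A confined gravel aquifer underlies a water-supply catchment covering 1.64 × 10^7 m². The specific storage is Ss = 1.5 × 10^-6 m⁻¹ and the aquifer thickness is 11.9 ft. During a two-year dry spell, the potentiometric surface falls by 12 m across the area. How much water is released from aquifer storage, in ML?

b = 11.9 ft = 3.627 m
S = Ss × b = 1.5 × 10^-6 m⁻¹ × 3.627 m = 5.441 × 10^-6
ΔV = S × A × Δh = 5.441 × 10^-6 × 1.64 × 10^7 m² × 12 m = 1071 m³
ΔV = 1071 m³ = 1.071 ML

ΔV ≈ 1.07 ML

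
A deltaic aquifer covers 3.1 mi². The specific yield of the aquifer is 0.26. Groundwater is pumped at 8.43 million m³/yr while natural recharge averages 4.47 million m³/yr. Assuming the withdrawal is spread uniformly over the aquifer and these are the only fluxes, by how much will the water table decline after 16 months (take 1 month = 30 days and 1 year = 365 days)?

Δh ≈ 2.49 m

A = 3.1 mi² = 8.029 × 10^6 m²
Net abstraction = 8.43 − 4.47 = 3.96 million m³/yr
Q_net = 3.96 million m³/yr = 10850 m³/d
t = 16 months = 480 d
ΔV = Q × t = 10850 m³/d × 480 d = 5.208 × 10^6 m³
Δh = ΔV / (Sy × A) = 5.208 × 10^6 / (0.26 × 8.029 × 10^6) = 2.495 m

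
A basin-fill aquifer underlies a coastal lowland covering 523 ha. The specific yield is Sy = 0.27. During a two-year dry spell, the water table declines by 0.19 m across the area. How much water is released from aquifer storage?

A = 523 ha = 5.23 × 10^6 m²
ΔV = Sy × A × Δh = 0.27 × 5.23 × 10^6 m² × 0.19 m = 2.683 × 10^5 m³

ΔV ≈ 2.68 × 10^5 m³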